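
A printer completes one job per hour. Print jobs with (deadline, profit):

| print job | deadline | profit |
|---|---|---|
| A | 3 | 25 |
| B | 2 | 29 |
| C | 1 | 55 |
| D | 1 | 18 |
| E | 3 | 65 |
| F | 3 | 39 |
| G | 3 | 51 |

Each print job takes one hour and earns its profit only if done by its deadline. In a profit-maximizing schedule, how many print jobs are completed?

Sort by profit descending; place each in the latest free slot ≤ its deadline.
By profit: E(d3,65), C(d1,55), G(d3,51), F(d3,39), B(d2,29), A(d3,25), D(d1,18)
E→slot 3; C→slot 1; G→slot 2; F skipped; B skipped; A skipped; D skipped.
3 of 7 scheduled.

3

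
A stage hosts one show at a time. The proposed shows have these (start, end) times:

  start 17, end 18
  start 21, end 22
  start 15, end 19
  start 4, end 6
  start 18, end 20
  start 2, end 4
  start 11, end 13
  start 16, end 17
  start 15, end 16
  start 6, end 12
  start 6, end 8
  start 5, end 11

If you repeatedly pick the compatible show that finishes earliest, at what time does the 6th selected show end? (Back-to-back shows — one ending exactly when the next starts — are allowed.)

Sorted by end: (2,4)  (4,6)  (6,8)  (5,11)  (6,12)  (11,13)  (15,16)  (16,17)  (17,18)  (15,19)  (18,20)  (21,22)
take (2,4); take (4,6); take (6,8); take (11,13); take (15,16); take (16,17); take (17,18); take (18,20); take (21,22).
Selected: (2,4) (4,6) (6,8) (11,13) (15,16) (16,17) (17,18) (18,20) (21,22)

17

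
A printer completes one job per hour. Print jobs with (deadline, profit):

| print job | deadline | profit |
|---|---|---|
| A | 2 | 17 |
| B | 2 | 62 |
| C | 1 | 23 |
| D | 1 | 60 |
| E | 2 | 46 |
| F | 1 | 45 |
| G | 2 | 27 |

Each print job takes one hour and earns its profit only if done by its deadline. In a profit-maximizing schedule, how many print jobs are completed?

2

Take jobs in profit order; each goes to the latest open slot no later than its deadline.
Profit order: B=62 D=60 E=46 F=45 G=27 C=23 A=17
Assign: B→slot 2, D→slot 1, E skipped, F skipped, G skipped, C skipped, A skipped.
Slots: [1:D] [2:B]
2 of 7 scheduled.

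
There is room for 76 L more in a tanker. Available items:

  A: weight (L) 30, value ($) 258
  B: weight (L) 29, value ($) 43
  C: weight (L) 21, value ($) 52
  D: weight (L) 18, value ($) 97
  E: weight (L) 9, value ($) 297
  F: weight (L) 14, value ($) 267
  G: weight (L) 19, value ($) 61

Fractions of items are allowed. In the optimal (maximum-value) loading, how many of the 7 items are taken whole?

Greedy by value/weight ratio, highest first.
Ratios (sorted): E 33.00, F 19.07, A 8.60, D 5.39, G 3.21, C 2.48, B 1.48
take E (9 @ 297); take F (14 @ 267); take A (30 @ 258); take D (18 @ 97); take 5/19 of G → 16.05. Capacity used 76/76.
4 item(s) taken whole; one partial (take 5/19 of G).

4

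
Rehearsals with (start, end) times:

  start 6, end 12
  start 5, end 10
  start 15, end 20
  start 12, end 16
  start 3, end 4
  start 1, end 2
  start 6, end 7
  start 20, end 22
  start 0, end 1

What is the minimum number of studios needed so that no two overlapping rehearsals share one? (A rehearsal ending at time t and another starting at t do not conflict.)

3

Count concurrent intervals with a sweep; the peak is the room count.
starts: [0, 1, 3, 5, 6, 6, 12, 15, 20]
ends:   [1, 2, 4, 7, 10, 12, 16, 20, 22]
s0→1 e1→0 s1→1 e2→0 s3→1 e4→0 s5→1 s6→2 s6→3  — peak 3.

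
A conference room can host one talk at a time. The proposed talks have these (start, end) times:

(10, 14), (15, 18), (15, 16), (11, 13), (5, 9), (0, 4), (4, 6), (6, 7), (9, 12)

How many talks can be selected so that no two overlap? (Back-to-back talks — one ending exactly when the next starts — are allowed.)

Greedy by earliest finish: after sorting by end time, pick each interval compatible with the last pick.
By end time: (0,4), (4,6), (6,7), (5,9), (9,12), (11,13), (10,14), (15,16), (15,18).
Pick (0,4); next start ≥ 4 → (4,6); next start ≥ 6 → (6,7); next start ≥ 7 → (9,12); next start ≥ 12 → (15,16).
Selected 5 talks.

5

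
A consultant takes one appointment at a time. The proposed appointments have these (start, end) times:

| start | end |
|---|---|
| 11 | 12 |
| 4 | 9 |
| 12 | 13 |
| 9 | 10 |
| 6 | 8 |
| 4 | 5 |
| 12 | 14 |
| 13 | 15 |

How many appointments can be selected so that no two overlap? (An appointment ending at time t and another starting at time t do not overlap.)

Greedy by earliest finish: after sorting by end time, pick each interval compatible with the last pick.
By end time: (4,5), (6,8), (4,9), (9,10), (11,12), (12,13), (12,14), (13,15).
Pick (4,5); next start ≥ 5 → (6,8); next start ≥ 8 → (9,10); next start ≥ 10 → (11,12); next start ≥ 12 → (12,13); next start ≥ 13 → (13,15).
Selected 6 appointments.

6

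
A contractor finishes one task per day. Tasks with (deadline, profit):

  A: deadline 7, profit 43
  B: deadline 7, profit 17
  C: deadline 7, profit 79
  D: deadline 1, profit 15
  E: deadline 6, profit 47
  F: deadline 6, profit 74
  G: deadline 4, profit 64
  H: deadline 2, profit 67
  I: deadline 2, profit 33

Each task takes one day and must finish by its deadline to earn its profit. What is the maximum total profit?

407

Sort by profit descending; place each in the latest free slot ≤ its deadline.
By profit: C(d7,79), F(d6,74), H(d2,67), G(d4,64), E(d6,47), A(d7,43), I(d2,33), B(d7,17), D(d1,15)
C→slot 7; F→slot 6; H→slot 2; G→slot 4; E→slot 5; A→slot 3; I→slot 1; B skipped; D skipped.
Profit = 33 + 67 + 43 + 64 + 47 + 74 + 79 = 407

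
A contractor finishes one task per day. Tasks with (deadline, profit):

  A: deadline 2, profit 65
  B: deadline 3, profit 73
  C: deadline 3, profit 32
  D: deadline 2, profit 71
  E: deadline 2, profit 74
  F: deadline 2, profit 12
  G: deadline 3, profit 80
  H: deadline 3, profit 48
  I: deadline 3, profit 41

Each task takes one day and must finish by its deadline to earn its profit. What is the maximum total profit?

227

Sort by profit descending; place each in the latest free slot ≤ its deadline.
By profit: G(d3,80), E(d2,74), B(d3,73), D(d2,71), A(d2,65), H(d3,48), I(d3,41), C(d3,32), F(d2,12)
G→slot 3; E→slot 2; B→slot 1; D skipped; A skipped; H skipped; I skipped; C skipped; F skipped.
Profit = 73 + 74 + 80 = 227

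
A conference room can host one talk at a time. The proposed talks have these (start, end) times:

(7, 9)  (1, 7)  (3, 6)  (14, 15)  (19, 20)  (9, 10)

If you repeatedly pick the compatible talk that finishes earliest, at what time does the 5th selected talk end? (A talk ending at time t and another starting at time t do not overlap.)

20

Greedy by earliest finish: after sorting by end time, pick each interval compatible with the last pick.
By end time: (3,6), (1,7), (7,9), (9,10), (14,15), (19,20).
Pick (3,6); next start ≥ 6 → (7,9); next start ≥ 9 → (9,10); next start ≥ 10 → (14,15); next start ≥ 15 → (19,20).
Selected: (3,6) (7,9) (9,10) (14,15) (19,20)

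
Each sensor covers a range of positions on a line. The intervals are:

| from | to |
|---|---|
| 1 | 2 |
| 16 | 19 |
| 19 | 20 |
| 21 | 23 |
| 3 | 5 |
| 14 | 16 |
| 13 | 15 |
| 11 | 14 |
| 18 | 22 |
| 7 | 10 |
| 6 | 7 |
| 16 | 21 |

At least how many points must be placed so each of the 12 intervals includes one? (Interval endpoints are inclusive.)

6

Sort by right endpoint; whenever an interval is uncovered, place a point at its right end.
By right end: [1,2]  [3,5]  [6,7]  [7,10]  [11,14]  [13,15]  [14,16]  [16,19]  [19,20]  [16,21]  [18,22]  [21,23]
[1,2] uncovered → point at 2; [3,5] uncovered → point at 5; [6,7] uncovered → point at 7; [11,14] uncovered → point at 14; [16,19] uncovered → point at 19; [21,23] uncovered → point at 23.
Points: 2, 5, 7, 14, 19, 23 (6 total).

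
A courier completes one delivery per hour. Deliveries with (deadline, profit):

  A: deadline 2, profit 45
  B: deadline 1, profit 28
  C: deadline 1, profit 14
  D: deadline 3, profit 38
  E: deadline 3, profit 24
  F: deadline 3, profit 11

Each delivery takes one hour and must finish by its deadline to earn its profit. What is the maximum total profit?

By profit: A(d2,45), D(d3,38), B(d1,28), E(d3,24), C(d1,14), F(d3,11)
A→slot 2; D→slot 3; B→slot 1; E skipped; C skipped; F skipped.
Profit = 28 + 45 + 38 = 111

111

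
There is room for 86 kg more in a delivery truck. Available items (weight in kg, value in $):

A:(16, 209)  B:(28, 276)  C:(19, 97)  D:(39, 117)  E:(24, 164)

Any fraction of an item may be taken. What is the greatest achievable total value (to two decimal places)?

Greedy by value/weight ratio, highest first.
Order: A (209/16=13.06) > B (276/28=9.86) > E (164/24=6.83) > C (97/19=5.11) > D (117/39=3.00)
Fill: take A (16 @ 209) → take B (28 @ 276) → take E (24 @ 164) → take 18/19 of C → 91.89; 86/86 used.
Total value = 740.89

740.89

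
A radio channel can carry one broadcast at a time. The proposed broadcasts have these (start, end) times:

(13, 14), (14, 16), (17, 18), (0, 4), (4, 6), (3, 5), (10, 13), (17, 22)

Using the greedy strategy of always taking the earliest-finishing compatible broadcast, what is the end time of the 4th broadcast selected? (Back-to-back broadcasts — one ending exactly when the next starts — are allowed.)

14

Sorted by end: (0,4)  (3,5)  (4,6)  (10,13)  (13,14)  (14,16)  (17,18)  (17,22)
take (0,4); skip (3,5); take (4,6); take (10,13); take (13,14); take (14,16); take (17,18).
Selected: (0,4) (4,6) (10,13) (13,14) (14,16) (17,18)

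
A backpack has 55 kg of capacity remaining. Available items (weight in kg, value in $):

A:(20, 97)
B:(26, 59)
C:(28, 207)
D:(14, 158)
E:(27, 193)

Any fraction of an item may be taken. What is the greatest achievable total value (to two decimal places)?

Sort by value per unit weight and fill in that order.
Ratios (sorted): D 11.29, C 7.39, E 7.15, A 4.85, B 2.27
take D (14 @ 158); take C (28 @ 207); take 13/27 of E → 92.93. Capacity used 55/55.
Total value = 457.93

457.93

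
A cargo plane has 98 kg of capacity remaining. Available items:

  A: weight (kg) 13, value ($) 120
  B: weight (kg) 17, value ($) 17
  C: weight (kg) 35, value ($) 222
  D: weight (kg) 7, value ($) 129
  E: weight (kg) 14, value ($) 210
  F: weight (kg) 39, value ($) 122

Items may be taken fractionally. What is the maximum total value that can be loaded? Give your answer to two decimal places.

771.72

Greedy by value/weight ratio, highest first.
Ratios (sorted): D 18.43, E 15.00, A 9.23, C 6.34, F 3.13, B 1.00
take D (7 @ 129); take E (14 @ 210); take A (13 @ 120); take C (35 @ 222); take 29/39 of F → 90.72. Capacity used 98/98.
Total value = 771.72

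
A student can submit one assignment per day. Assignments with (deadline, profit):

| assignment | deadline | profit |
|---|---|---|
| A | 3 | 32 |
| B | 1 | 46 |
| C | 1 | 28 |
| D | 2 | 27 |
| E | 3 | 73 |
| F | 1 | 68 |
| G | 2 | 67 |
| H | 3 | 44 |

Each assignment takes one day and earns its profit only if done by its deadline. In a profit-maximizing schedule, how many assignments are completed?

Take jobs in profit order; each goes to the latest open slot no later than its deadline.
By profit: E(d3,73), F(d1,68), G(d2,67), B(d1,46), H(d3,44), A(d3,32), C(d1,28), D(d2,27)
E→slot 3; F→slot 1; G→slot 2; B skipped; H skipped; A skipped; C skipped; D skipped.
3 of 8 scheduled.

3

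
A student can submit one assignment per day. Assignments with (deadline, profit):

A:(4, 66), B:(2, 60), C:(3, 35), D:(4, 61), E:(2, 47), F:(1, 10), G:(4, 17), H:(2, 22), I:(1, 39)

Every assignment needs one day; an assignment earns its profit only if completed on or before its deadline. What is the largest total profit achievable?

234

By profit: A(d4,66), D(d4,61), B(d2,60), E(d2,47), I(d1,39), C(d3,35), H(d2,22), G(d4,17), F(d1,10)
A→slot 4; D→slot 3; B→slot 2; E→slot 1; I skipped; C skipped; H skipped; G skipped; F skipped.
Profit = 47 + 60 + 61 + 66 = 234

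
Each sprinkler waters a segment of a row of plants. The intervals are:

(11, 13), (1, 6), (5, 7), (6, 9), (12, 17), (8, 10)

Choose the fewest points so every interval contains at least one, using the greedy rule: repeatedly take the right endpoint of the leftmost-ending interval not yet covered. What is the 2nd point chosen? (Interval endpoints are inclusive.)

Sorted: [1,6] [5,7] [6,9] [8,10] [11,13] [12,17]
{[1,6],[5,7],[6,9]} hit by 6; {[8,10]} hit by 10; {[11,13],[12,17]} hit by 13.
Points: 6, 10, 13 (3 total).

10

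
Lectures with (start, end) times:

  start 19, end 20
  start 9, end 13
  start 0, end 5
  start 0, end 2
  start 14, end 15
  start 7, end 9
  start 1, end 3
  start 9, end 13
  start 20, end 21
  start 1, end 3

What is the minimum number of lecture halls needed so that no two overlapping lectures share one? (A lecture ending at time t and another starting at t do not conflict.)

4

starts: [0, 0, 1, 1, 7, 9, 9, 14, 19, 20]
ends:   [2, 3, 3, 5, 9, 13, 13, 15, 20, 21]
s0→1 s0→2 s1→3 s1→4  — peak 4.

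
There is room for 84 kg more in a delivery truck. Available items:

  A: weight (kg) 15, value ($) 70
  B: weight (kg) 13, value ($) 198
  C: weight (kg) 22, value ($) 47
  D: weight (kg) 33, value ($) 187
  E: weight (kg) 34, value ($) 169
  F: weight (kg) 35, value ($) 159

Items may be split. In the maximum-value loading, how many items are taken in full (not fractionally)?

3

Order: B (198/13=15.23) > D (187/33=5.67) > E (169/34=4.97) > A (70/15=4.67) > F (159/35=4.54) > C (47/22=2.14)
Fill: take B (13 @ 198) → take D (33 @ 187) → take E (34 @ 169) → take 4/15 of A → 18.67; 84/84 used.
3 item(s) taken whole; one partial (take 4/15 of A).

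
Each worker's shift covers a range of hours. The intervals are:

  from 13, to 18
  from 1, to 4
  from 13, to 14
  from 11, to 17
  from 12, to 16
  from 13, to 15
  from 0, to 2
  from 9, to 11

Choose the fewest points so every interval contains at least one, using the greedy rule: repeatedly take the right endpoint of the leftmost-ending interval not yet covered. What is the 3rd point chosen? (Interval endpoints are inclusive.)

14

Sorted: [0,2] [1,4] [9,11] [13,14] [13,15] [12,16] [11,17] [13,18]
{[0,2],[1,4]} hit by 2; {[9,11]} hit by 11; {[13,14],[13,15],[12,16],[11,17],[13,18]} hit by 14.
Points: 2, 11, 14 (3 total).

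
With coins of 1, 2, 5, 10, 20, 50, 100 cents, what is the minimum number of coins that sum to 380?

Use the largest denomination that fits, subtract, and repeat.
380 = 3×100 + 1×50 + 1×20 + 1×10
Total coins = 3 + 1 + 1 + 1 = 6

6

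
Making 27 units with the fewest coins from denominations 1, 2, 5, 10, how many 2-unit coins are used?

1

Greedy: take as many of the largest coin as possible, then repeat with the remainder.
27 − 2×10→7 − 1×5→2 − 1×2→0
Count of 2: 1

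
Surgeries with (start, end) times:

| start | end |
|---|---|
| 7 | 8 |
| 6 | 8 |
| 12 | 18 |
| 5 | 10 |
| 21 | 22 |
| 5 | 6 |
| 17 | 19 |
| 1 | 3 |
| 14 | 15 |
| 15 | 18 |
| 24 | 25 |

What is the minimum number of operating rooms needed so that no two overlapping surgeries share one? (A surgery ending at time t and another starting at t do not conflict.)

3

Events (time:±→running): 1:+→1 3:-→0 5:+→1 5:+→2 6:-→1 6:+→2 7:+→3 … peak 3.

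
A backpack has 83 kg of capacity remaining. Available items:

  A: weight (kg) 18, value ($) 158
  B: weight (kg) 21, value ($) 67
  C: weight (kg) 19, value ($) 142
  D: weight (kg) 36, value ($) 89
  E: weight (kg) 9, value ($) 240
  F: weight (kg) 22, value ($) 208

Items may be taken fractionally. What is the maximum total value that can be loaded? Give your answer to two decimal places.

795.86

Greedy by value/weight ratio, highest first.
Order: E (240/9=26.67) > F (208/22=9.45) > A (158/18=8.78) > C (142/19=7.47) > B (67/21=3.19) > D (89/36=2.47)
Fill: take E (9 @ 240) → take F (22 @ 208) → take A (18 @ 158) → take C (19 @ 142) → take 15/21 of B → 47.86; 83/83 used.
Total value = 795.86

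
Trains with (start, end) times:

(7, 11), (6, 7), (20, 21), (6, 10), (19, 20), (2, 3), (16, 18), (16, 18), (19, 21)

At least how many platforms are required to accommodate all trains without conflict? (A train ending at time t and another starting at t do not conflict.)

2

The answer is the maximum number of intervals overlapping at any instant.
starts: [2, 6, 6, 7, 16, 16, 19, 19, 20]
ends:   [3, 7, 10, 11, 18, 18, 20, 21, 21]
s2→1 e3→0 s6→1 s6→2  — peak 2.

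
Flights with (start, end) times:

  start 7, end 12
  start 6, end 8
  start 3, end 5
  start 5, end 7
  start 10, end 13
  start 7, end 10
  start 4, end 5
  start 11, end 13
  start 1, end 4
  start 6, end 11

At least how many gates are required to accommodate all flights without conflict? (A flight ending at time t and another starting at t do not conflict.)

The answer is the maximum number of intervals overlapping at any instant.
starts: [1, 3, 4, 5, 6, 6, 7, 7, 10, 11]
ends:   [4, 5, 5, 7, 8, 10, 11, 12, 13, 13]
s1→1 s3→2 e4→1 s4→2 e5→1 e5→0 s5→1 s6→2 s6→3 e7→2 s7→3 s7→4  — peak 4.

4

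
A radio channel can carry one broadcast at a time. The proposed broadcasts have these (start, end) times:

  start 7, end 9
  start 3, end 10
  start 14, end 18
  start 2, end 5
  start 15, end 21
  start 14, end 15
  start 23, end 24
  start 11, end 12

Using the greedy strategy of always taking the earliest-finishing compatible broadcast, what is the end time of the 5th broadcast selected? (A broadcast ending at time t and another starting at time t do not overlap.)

Sort by end time and greedily take each interval whose start is ≥ the last chosen end.
By end time: (2,5), (7,9), (3,10), (11,12), (14,15), (14,18), (15,21), (23,24).
Pick (2,5); next start ≥ 5 → (7,9); next start ≥ 9 → (11,12); next start ≥ 12 → (14,15); next start ≥ 15 → (15,21); next start ≥ 21 → (23,24).
Selected: (2,5) (7,9) (11,12) (14,15) (15,21) (23,24)

21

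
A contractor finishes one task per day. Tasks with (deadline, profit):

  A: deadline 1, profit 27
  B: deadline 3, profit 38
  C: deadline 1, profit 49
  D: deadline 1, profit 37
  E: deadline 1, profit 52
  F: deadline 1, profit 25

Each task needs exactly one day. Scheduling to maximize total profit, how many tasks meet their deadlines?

Sort by profit descending; place each in the latest free slot ≤ its deadline.
Profit order: E=52 C=49 B=38 D=37 A=27 F=25
Assign: E→slot 1, C skipped, B→slot 3, D skipped, A skipped, F skipped.
Slots: [1:E] [3:B]
2 of 6 scheduled.

2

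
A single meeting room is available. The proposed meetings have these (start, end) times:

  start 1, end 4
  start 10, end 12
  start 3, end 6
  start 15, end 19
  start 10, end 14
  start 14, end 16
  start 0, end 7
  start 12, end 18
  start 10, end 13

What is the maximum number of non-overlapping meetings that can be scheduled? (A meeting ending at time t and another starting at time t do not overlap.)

Greedy by earliest finish: after sorting by end time, pick each interval compatible with the last pick.
By end time: (1,4), (3,6), (0,7), (10,12), (10,13), (10,14), (14,16), (12,18), (15,19).
Pick (1,4); next start ≥ 4 → (10,12); next start ≥ 12 → (14,16).
Selected 3 meetings.

3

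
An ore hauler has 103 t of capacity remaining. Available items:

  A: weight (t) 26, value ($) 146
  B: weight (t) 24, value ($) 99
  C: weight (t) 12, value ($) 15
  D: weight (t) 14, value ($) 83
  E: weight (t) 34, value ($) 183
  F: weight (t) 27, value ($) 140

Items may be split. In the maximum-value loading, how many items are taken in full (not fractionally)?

4

Sort by value per unit weight and fill in that order.
Order: D (83/14=5.93) > A (146/26=5.62) > E (183/34=5.38) > F (140/27=5.19) > B (99/24=4.12) > C (15/12=1.25)
Fill: take D (14 @ 83) → take A (26 @ 146) → take E (34 @ 183) → take F (27 @ 140) → take 2/24 of B → 8.25; 103/103 used.
4 item(s) taken whole; one partial (take 2/24 of B).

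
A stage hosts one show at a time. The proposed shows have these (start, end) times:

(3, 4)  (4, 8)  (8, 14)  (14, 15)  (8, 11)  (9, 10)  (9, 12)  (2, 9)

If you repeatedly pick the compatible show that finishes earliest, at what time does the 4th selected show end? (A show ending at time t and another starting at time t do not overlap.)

Sorted by end: (3,4)  (4,8)  (2,9)  (9,10)  (8,11)  (9,12)  (8,14)  (14,15)
take (3,4); take (4,8); take (9,10); skip (8,11); skip (8,14); take (14,15).
Selected: (3,4) (4,8) (9,10) (14,15)

15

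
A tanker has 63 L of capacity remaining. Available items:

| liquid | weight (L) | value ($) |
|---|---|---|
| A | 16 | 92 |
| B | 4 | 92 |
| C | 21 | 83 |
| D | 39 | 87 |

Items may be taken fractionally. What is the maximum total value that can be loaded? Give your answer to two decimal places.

Sort by value per unit weight and fill in that order.
Ratios (sorted): B 23.00, A 5.75, C 3.95, D 2.23
take B (4 @ 92); take A (16 @ 92); take C (21 @ 83); take 22/39 of D → 49.08. Capacity used 63/63.
Total value = 316.08

316.08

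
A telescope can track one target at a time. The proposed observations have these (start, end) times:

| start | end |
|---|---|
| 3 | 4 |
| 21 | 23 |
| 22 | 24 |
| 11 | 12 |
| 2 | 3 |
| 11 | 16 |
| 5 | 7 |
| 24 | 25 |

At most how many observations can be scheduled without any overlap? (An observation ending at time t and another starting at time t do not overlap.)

Order by finish time; keep every interval that doesn't clash with the previous kept one.
Sorted by end: (2,3)  (3,4)  (5,7)  (11,12)  (11,16)  (21,23)  (22,24)  (24,25)
take (2,3); take (3,4); take (5,7); take (11,12); take (21,23); take (24,25).
Selected 6 observations.

6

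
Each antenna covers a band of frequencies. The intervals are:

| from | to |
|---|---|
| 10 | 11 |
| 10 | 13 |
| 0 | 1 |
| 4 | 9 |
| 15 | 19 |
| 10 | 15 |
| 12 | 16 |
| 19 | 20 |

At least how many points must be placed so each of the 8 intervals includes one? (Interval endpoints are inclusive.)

5

Sort by right endpoint; whenever an interval is uncovered, place a point at its right end.
Sorted: [0,1] [4,9] [10,11] [10,13] [10,15] [12,16] [15,19] [19,20]
{[0,1]} hit by 1; {[4,9]} hit by 9; {[10,11],[10,13],[10,15]} hit by 11; {[12,16],[15,19]} hit by 16; {[19,20]} hit by 20.
Points: 1, 9, 11, 16, 20 (5 total).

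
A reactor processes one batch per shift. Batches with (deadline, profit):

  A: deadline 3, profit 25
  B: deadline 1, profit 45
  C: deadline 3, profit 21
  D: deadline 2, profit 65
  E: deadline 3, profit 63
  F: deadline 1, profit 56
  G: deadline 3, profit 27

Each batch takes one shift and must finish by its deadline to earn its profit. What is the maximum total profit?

Take jobs in profit order; each goes to the latest open slot no later than its deadline.
Profit order: D=65 E=63 F=56 B=45 G=27 A=25 C=21
Assign: D→slot 2, E→slot 3, F→slot 1, B skipped, G skipped, A skipped, C skipped.
Slots: [1:F] [2:D] [3:E]
Profit = 56 + 65 + 63 = 184

184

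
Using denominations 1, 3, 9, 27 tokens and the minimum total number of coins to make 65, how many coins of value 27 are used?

65 = 2×27 + 1×9 + 2×1
Count of 27: 2

2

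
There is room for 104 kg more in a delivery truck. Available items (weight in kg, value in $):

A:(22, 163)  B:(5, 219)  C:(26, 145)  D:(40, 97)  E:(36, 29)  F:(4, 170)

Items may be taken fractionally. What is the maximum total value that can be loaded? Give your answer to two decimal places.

Greedy by value/weight ratio, highest first.
Ratios (sorted): B 43.80, F 42.50, A 7.41, C 5.58, D 2.42, E 0.81
take B (5 @ 219); take F (4 @ 170); take A (22 @ 163); take C (26 @ 145); take D (40 @ 97); take 7/36 of E → 5.64. Capacity used 104/104.
Total value = 799.64

799.64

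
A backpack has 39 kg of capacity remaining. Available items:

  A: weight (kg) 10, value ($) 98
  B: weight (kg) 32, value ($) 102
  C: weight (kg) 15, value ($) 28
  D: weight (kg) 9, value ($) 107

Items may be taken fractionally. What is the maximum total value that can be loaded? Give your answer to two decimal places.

268.75

Sort by value per unit weight and fill in that order.
Order: D (107/9=11.89) > A (98/10=9.80) > B (102/32=3.19) > C (28/15=1.87)
Fill: take D (9 @ 107) → take A (10 @ 98) → take 20/32 of B → 63.75; 39/39 used.
Total value = 268.75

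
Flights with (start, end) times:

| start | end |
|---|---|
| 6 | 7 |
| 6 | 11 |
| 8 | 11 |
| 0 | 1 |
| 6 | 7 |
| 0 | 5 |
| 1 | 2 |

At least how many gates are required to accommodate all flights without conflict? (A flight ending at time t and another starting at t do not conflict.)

starts: [0, 0, 1, 6, 6, 6, 8]
ends:   [1, 2, 5, 7, 7, 11, 11]
s0→1 s0→2 e1→1 s1→2 e2→1 e5→0 s6→1 s6→2 s6→3  — peak 3.

3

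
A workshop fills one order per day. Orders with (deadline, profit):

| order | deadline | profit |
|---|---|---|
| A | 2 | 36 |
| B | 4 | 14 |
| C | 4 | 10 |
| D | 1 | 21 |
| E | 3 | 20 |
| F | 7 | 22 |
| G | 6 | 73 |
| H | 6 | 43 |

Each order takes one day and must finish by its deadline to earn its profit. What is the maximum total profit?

Take jobs in profit order; each goes to the latest open slot no later than its deadline.
By profit: G(d6,73), H(d6,43), A(d2,36), F(d7,22), D(d1,21), E(d3,20), B(d4,14), C(d4,10)
G→slot 6; H→slot 5; A→slot 2; F→slot 7; D→slot 1; E→slot 3; B→slot 4; C skipped.
Profit = 21 + 36 + 20 + 14 + 43 + 73 + 22 = 229

229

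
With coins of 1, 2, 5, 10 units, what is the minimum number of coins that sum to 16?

3

16 − 1×10→6 − 1×5→1 − 1×1→0
Total coins = 1 + 1 + 1 = 3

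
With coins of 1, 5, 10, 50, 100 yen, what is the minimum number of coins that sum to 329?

10

Greedy: take as many of the largest coin as possible, then repeat with the remainder.
329 = 3×100 + 2×10 + 1×5 + 4×1
Total coins = 3 + 2 + 1 + 4 = 10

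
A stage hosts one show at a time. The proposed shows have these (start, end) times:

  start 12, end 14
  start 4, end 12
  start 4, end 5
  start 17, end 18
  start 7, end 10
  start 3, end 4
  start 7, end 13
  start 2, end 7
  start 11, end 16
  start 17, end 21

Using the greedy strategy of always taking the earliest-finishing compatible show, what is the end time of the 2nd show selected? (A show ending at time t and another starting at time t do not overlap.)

Order by finish time; keep every interval that doesn't clash with the previous kept one.
By end time: (3,4), (4,5), (2,7), (7,10), (4,12), (7,13), (12,14), (11,16), (17,18), (17,21).
Pick (3,4); next start ≥ 4 → (4,5); next start ≥ 5 → (7,10); next start ≥ 10 → (12,14); next start ≥ 14 → (17,18).
Selected: (3,4) (4,5) (7,10) (12,14) (17,18)

5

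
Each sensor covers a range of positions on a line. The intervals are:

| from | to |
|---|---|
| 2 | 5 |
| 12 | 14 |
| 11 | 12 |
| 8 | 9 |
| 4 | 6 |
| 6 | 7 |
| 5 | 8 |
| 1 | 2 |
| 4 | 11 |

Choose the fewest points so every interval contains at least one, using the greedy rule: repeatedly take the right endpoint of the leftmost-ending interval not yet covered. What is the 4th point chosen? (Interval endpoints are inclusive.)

Process intervals by earliest right end; each time one isn't hit yet, stab at its right endpoint.
Sorted: [1,2] [2,5] [4,6] [6,7] [5,8] [8,9] [4,11] [11,12] [12,14]
{[1,2],[2,5]} hit by 2; {[4,6],[6,7],[5,8]} hit by 6; {[8,9],[4,11]} hit by 9; {[11,12],[12,14]} hit by 12.
Points: 2, 6, 9, 12 (4 total).

12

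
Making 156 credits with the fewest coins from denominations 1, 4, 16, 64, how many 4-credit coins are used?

3

156 − 2×64→28 − 1×16→12 − 3×4→0
Count of 4: 3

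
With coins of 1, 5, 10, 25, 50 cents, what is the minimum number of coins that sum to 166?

Use the largest denomination that fits, subtract, and repeat.
166 = 3×50 + 1×10 + 1×5 + 1×1
Total coins = 3 + 1 + 1 + 1 = 6

6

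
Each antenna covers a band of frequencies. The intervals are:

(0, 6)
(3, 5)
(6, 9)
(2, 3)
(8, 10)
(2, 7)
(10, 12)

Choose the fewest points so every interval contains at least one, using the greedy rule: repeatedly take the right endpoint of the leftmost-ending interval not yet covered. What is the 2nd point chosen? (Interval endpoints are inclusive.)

9

Process intervals by earliest right end; each time one isn't hit yet, stab at its right endpoint.
By right end: [2,3]  [3,5]  [0,6]  [2,7]  [6,9]  [8,10]  [10,12]
[2,3] uncovered → point at 3; [6,9] uncovered → point at 9; [10,12] uncovered → point at 12.
Points: 3, 9, 12 (3 total).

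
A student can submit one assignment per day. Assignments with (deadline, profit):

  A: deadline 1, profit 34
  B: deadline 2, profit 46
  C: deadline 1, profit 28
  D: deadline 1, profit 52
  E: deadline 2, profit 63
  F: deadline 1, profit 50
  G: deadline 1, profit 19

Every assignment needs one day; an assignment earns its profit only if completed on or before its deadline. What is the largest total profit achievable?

115

Take jobs in profit order; each goes to the latest open slot no later than its deadline.
By profit: E(d2,63), D(d1,52), F(d1,50), B(d2,46), A(d1,34), C(d1,28), G(d1,19)
E→slot 2; D→slot 1; F skipped; B skipped; A skipped; C skipped; G skipped.
Profit = 52 + 63 = 115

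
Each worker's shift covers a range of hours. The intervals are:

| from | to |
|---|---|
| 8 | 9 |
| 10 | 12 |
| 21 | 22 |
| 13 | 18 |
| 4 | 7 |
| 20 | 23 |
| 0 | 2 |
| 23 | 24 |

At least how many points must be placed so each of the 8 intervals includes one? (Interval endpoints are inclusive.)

Sorted: [0,2] [4,7] [8,9] [10,12] [13,18] [21,22] [20,23] [23,24]
{[0,2]} hit by 2; {[4,7]} hit by 7; {[8,9]} hit by 9; {[10,12]} hit by 12; {[13,18]} hit by 18; {[21,22],[20,23]} hit by 22; {[23,24]} hit by 24.
Points: 2, 7, 9, 12, 18, 22, 24 (7 total).

7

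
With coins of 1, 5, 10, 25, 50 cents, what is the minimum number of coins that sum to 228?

8

Use the largest denomination that fits, subtract, and repeat.
228 − 4×50→28 − 1×25→3 − 3×1→0
Total coins = 4 + 1 + 3 = 8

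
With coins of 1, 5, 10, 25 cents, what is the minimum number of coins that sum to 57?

5

Greedy: take as many of the largest coin as possible, then repeat with the remainder.
57 − 2×25→7 − 1×5→2 − 2×1→0
Total coins = 2 + 1 + 2 = 5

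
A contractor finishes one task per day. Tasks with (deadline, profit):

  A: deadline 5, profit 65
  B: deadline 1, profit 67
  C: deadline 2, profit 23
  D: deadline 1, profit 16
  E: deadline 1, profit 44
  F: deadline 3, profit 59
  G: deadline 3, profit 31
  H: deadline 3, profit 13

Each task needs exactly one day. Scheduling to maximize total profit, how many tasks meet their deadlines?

Sort by profit descending; place each in the latest free slot ≤ its deadline.
By profit: B(d1,67), A(d5,65), F(d3,59), E(d1,44), G(d3,31), C(d2,23), D(d1,16), H(d3,13)
B→slot 1; A→slot 5; F→slot 3; E skipped; G→slot 2; C skipped; D skipped; H skipped.
4 of 8 scheduled.

4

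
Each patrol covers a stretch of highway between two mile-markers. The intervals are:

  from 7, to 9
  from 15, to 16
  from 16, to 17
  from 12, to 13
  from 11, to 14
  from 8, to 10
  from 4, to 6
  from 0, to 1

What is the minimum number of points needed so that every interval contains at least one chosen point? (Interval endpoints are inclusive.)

5

Process intervals by earliest right end; each time one isn't hit yet, stab at its right endpoint.
Sorted: [0,1] [4,6] [7,9] [8,10] [12,13] [11,14] [15,16] [16,17]
{[0,1]} hit by 1; {[4,6]} hit by 6; {[7,9],[8,10]} hit by 9; {[12,13],[11,14]} hit by 13; {[15,16],[16,17]} hit by 16.
Points: 1, 6, 9, 13, 16 (5 total).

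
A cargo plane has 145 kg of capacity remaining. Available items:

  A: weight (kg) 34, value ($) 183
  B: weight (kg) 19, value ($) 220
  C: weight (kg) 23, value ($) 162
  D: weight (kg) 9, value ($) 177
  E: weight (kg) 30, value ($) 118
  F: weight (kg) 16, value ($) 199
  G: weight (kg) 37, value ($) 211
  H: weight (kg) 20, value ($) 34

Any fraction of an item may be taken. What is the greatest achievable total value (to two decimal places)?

Order: D (177/9=19.67) > F (199/16=12.44) > B (220/19=11.58) > C (162/23=7.04) > G (211/37=5.70) > A (183/34=5.38) > E (118/30=3.93) > H (34/20=1.70)
Fill: take D (9 @ 177) → take F (16 @ 199) → take B (19 @ 220) → take C (23 @ 162) → take G (37 @ 211) → take A (34 @ 183) → take 7/30 of E → 27.53; 145/145 used.
Total value = 1179.53

1179.53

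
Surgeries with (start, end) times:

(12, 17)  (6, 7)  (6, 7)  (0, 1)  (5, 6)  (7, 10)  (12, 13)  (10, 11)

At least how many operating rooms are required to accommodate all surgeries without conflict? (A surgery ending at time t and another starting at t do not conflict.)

2

starts: [0, 5, 6, 6, 7, 10, 12, 12]
ends:   [1, 6, 7, 7, 10, 11, 13, 17]
s0→1 e1→0 s5→1 e6→0 s6→1 s6→2  — peak 2.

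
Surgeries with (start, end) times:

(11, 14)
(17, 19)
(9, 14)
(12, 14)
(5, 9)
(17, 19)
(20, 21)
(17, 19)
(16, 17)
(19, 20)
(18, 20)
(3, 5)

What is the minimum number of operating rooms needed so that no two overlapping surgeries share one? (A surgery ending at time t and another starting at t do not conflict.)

4

starts: [3, 5, 9, 11, 12, 16, 17, 17, 17, 18, 19, 20]
ends:   [5, 9, 14, 14, 14, 17, 19, 19, 19, 20, 20, 21]
s3→1 e5→0 s5→1 e9→0 s9→1 s11→2 s12→3 e14→2 e14→1 e14→0 s16→1 e17→0 s17→1 s17→2 s17→3 s18→4  — peak 4.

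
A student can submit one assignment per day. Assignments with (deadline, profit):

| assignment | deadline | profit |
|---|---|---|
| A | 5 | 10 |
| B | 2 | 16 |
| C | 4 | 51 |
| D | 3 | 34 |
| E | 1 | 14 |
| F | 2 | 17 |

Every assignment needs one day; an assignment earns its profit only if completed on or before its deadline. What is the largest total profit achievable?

128

Take jobs in profit order; each goes to the latest open slot no later than its deadline.
By profit: C(d4,51), D(d3,34), F(d2,17), B(d2,16), E(d1,14), A(d5,10)
C→slot 4; D→slot 3; F→slot 2; B→slot 1; E skipped; A→slot 5.
Profit = 16 + 17 + 34 + 51 + 10 = 128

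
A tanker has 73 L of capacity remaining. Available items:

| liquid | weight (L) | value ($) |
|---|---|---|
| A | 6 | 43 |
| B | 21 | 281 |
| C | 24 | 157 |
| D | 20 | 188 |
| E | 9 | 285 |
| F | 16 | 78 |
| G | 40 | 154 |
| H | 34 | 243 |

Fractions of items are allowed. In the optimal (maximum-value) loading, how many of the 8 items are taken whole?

4

Sort by value per unit weight and fill in that order.
Ratios (sorted): E 31.67, B 13.38, D 9.40, A 7.17, H 7.15, C 6.54, F 4.88, G 3.85
take E (9 @ 285); take B (21 @ 281); take D (20 @ 188); take A (6 @ 43); take 17/34 of H → 121.50. Capacity used 73/73.
4 item(s) taken whole; one partial (take 17/34 of H).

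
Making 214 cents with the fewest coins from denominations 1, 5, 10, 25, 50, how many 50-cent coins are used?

4

Greedy: take as many of the largest coin as possible, then repeat with the remainder.
214 − 4×50→14 − 1×10→4 − 4×1→0
Count of 50: 4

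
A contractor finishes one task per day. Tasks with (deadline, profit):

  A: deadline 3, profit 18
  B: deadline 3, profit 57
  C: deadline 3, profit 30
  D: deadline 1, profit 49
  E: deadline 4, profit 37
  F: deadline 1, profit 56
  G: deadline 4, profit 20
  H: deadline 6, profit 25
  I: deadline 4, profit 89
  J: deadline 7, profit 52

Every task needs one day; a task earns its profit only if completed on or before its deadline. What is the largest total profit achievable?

316

Profit order: I=89 B=57 F=56 J=52 D=49 E=37 C=30 H=25 G=20 A=18
Assign: I→slot 4, B→slot 3, F→slot 1, J→slot 7, D skipped, E→slot 2, C skipped, H→slot 6, G skipped, A skipped.
Slots: [1:F] [2:E] [3:B] [4:I] [6:H] [7:J]
Profit = 56 + 37 + 57 + 89 + 25 + 52 = 316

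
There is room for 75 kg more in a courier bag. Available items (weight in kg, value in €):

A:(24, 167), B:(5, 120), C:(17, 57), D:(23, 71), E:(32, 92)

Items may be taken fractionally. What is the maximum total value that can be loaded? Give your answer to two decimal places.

Sort by value per unit weight and fill in that order.
Ratios (sorted): B 24.00, A 6.96, C 3.35, D 3.09, E 2.88
take B (5 @ 120); take A (24 @ 167); take C (17 @ 57); take D (23 @ 71); take 6/32 of E → 17.25. Capacity used 75/75.
Total value = 432.25

432.25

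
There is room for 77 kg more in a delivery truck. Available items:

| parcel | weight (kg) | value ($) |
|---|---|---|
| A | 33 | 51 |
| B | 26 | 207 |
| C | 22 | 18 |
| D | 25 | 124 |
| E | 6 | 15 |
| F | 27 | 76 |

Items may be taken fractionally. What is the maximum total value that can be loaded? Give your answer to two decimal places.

Ratios (sorted): B 7.96, D 4.96, F 2.81, E 2.50, A 1.55, C 0.82
take B (26 @ 207); take D (25 @ 124); take 26/27 of F → 73.19. Capacity used 77/77.
Total value = 404.19

404.19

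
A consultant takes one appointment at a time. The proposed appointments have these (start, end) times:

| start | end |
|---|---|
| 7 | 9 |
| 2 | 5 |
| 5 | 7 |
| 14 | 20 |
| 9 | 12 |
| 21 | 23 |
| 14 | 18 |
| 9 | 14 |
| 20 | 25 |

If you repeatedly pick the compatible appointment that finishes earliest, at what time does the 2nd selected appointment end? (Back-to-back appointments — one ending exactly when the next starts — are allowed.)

Sorted by end: (2,5)  (5,7)  (7,9)  (9,12)  (9,14)  (14,18)  (14,20)  (21,23)  (20,25)
take (2,5); take (5,7); take (7,9); take (9,12); skip (9,14); take (14,18); take (21,23).
Selected: (2,5) (5,7) (7,9) (9,12) (14,18) (21,23)

7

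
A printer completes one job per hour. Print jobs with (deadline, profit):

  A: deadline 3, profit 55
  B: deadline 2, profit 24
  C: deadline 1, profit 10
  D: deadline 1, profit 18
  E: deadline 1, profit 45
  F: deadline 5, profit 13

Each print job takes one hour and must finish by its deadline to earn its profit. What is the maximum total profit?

137

By profit: A(d3,55), E(d1,45), B(d2,24), D(d1,18), F(d5,13), C(d1,10)
A→slot 3; E→slot 1; B→slot 2; D skipped; F→slot 5; C skipped.
Profit = 45 + 24 + 55 + 13 = 137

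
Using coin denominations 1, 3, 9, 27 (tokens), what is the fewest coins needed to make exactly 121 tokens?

Use the largest denomination that fits, subtract, and repeat.
121 = 4×27 + 1×9 + 1×3 + 1×1
Total coins = 4 + 1 + 1 + 1 = 7

7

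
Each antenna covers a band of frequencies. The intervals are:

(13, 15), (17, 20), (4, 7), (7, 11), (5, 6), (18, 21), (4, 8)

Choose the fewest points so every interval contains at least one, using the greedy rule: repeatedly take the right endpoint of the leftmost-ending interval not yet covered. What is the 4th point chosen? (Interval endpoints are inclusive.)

Process intervals by earliest right end; each time one isn't hit yet, stab at its right endpoint.
By right end: [5,6]  [4,7]  [4,8]  [7,11]  [13,15]  [17,20]  [18,21]
[5,6] uncovered → point at 6; [7,11] uncovered → point at 11; [13,15] uncovered → point at 15; [17,20] uncovered → point at 20.
Points: 6, 11, 15, 20 (4 total).

20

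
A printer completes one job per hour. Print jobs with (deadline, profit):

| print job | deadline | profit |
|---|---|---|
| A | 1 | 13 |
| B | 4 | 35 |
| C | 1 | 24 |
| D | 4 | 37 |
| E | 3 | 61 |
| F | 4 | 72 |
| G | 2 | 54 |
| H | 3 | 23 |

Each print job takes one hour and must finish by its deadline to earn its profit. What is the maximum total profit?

224

Profit order: F=72 E=61 G=54 D=37 B=35 C=24 H=23 A=13
Assign: F→slot 4, E→slot 3, G→slot 2, D→slot 1, B skipped, C skipped, H skipped, A skipped.
Slots: [1:D] [2:G] [3:E] [4:F]
Profit = 37 + 54 + 61 + 72 = 224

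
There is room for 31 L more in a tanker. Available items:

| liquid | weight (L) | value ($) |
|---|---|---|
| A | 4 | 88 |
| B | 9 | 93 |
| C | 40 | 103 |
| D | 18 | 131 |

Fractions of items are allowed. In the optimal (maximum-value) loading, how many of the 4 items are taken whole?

3

Sort by value per unit weight and fill in that order.
Order: A (88/4=22.00) > B (93/9=10.33) > D (131/18=7.28) > C (103/40=2.58)
Fill: take A (4 @ 88) → take B (9 @ 93) → take D (18 @ 131); 31/31 used.
3 item(s) taken whole.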